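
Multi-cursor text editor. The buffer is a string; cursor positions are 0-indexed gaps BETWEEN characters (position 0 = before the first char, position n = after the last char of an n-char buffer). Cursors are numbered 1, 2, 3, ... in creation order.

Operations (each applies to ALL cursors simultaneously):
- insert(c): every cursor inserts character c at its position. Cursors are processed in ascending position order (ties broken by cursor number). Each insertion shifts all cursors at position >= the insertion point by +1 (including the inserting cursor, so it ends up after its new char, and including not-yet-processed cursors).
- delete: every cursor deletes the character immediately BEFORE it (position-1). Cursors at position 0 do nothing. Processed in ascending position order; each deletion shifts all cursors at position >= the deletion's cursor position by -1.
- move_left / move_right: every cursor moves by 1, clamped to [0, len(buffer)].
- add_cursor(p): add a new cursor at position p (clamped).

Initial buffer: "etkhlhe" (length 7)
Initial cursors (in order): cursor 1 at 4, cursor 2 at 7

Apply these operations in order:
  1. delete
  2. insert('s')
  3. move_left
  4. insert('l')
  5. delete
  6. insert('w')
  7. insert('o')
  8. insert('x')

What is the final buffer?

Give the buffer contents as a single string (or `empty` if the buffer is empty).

After op 1 (delete): buffer="etklh" (len 5), cursors c1@3 c2@5, authorship .....
After op 2 (insert('s')): buffer="etkslhs" (len 7), cursors c1@4 c2@7, authorship ...1..2
After op 3 (move_left): buffer="etkslhs" (len 7), cursors c1@3 c2@6, authorship ...1..2
After op 4 (insert('l')): buffer="etklslhls" (len 9), cursors c1@4 c2@8, authorship ...11..22
After op 5 (delete): buffer="etkslhs" (len 7), cursors c1@3 c2@6, authorship ...1..2
After op 6 (insert('w')): buffer="etkwslhws" (len 9), cursors c1@4 c2@8, authorship ...11..22
After op 7 (insert('o')): buffer="etkwoslhwos" (len 11), cursors c1@5 c2@10, authorship ...111..222
After op 8 (insert('x')): buffer="etkwoxslhwoxs" (len 13), cursors c1@6 c2@12, authorship ...1111..2222

Answer: etkwoxslhwoxs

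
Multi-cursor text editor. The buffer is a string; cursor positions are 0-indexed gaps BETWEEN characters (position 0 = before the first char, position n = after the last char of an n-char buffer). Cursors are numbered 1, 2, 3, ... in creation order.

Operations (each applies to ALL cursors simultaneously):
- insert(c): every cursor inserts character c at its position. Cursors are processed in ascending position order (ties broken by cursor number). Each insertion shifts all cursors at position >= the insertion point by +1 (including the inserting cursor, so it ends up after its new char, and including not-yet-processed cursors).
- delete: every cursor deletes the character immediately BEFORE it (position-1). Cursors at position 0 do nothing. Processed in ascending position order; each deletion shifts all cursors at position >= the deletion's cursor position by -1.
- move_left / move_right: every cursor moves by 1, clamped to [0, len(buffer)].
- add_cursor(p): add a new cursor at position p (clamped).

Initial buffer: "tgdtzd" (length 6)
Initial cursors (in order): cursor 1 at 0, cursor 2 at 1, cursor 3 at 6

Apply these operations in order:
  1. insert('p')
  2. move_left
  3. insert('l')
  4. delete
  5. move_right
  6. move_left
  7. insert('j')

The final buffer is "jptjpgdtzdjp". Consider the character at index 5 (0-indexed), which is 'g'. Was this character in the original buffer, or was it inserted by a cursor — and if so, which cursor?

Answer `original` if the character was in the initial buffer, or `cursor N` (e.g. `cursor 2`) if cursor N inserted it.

After op 1 (insert('p')): buffer="ptpgdtzdp" (len 9), cursors c1@1 c2@3 c3@9, authorship 1.2.....3
After op 2 (move_left): buffer="ptpgdtzdp" (len 9), cursors c1@0 c2@2 c3@8, authorship 1.2.....3
After op 3 (insert('l')): buffer="lptlpgdtzdlp" (len 12), cursors c1@1 c2@4 c3@11, authorship 11.22.....33
After op 4 (delete): buffer="ptpgdtzdp" (len 9), cursors c1@0 c2@2 c3@8, authorship 1.2.....3
After op 5 (move_right): buffer="ptpgdtzdp" (len 9), cursors c1@1 c2@3 c3@9, authorship 1.2.....3
After op 6 (move_left): buffer="ptpgdtzdp" (len 9), cursors c1@0 c2@2 c3@8, authorship 1.2.....3
After op 7 (insert('j')): buffer="jptjpgdtzdjp" (len 12), cursors c1@1 c2@4 c3@11, authorship 11.22.....33
Authorship (.=original, N=cursor N): 1 1 . 2 2 . . . . . 3 3
Index 5: author = original

Answer: original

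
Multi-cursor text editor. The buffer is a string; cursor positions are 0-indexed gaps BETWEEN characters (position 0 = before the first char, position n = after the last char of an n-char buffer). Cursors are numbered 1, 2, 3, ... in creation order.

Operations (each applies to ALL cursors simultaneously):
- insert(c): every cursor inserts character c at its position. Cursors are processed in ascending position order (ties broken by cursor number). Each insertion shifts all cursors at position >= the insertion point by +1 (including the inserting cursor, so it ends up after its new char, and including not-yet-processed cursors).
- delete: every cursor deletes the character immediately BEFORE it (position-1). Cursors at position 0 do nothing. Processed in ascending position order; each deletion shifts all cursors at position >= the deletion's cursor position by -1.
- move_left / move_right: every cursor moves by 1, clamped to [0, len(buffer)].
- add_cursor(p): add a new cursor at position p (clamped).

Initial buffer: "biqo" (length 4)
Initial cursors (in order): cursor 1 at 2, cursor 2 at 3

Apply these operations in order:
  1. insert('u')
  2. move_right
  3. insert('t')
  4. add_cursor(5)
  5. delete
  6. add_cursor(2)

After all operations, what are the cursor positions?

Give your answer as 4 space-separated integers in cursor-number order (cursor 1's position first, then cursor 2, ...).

After op 1 (insert('u')): buffer="biuquo" (len 6), cursors c1@3 c2@5, authorship ..1.2.
After op 2 (move_right): buffer="biuquo" (len 6), cursors c1@4 c2@6, authorship ..1.2.
After op 3 (insert('t')): buffer="biuqtuot" (len 8), cursors c1@5 c2@8, authorship ..1.12.2
After op 4 (add_cursor(5)): buffer="biuqtuot" (len 8), cursors c1@5 c3@5 c2@8, authorship ..1.12.2
After op 5 (delete): buffer="biuuo" (len 5), cursors c1@3 c3@3 c2@5, authorship ..12.
After op 6 (add_cursor(2)): buffer="biuuo" (len 5), cursors c4@2 c1@3 c3@3 c2@5, authorship ..12.

Answer: 3 5 3 2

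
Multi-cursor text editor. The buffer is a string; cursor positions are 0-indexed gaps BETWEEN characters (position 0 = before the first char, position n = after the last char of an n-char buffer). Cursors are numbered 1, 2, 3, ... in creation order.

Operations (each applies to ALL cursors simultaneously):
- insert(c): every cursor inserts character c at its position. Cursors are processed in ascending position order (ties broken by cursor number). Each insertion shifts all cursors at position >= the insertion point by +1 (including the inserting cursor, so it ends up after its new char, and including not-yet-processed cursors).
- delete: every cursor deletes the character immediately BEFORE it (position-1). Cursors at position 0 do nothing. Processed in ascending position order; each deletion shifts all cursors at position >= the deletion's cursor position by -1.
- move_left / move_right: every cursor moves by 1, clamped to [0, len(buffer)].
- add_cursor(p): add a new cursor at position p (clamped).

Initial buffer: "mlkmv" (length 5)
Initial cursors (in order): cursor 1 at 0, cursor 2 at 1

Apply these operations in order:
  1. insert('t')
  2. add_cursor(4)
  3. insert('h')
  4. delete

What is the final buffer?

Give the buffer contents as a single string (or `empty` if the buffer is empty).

After op 1 (insert('t')): buffer="tmtlkmv" (len 7), cursors c1@1 c2@3, authorship 1.2....
After op 2 (add_cursor(4)): buffer="tmtlkmv" (len 7), cursors c1@1 c2@3 c3@4, authorship 1.2....
After op 3 (insert('h')): buffer="thmthlhkmv" (len 10), cursors c1@2 c2@5 c3@7, authorship 11.22.3...
After op 4 (delete): buffer="tmtlkmv" (len 7), cursors c1@1 c2@3 c3@4, authorship 1.2....

Answer: tmtlkmv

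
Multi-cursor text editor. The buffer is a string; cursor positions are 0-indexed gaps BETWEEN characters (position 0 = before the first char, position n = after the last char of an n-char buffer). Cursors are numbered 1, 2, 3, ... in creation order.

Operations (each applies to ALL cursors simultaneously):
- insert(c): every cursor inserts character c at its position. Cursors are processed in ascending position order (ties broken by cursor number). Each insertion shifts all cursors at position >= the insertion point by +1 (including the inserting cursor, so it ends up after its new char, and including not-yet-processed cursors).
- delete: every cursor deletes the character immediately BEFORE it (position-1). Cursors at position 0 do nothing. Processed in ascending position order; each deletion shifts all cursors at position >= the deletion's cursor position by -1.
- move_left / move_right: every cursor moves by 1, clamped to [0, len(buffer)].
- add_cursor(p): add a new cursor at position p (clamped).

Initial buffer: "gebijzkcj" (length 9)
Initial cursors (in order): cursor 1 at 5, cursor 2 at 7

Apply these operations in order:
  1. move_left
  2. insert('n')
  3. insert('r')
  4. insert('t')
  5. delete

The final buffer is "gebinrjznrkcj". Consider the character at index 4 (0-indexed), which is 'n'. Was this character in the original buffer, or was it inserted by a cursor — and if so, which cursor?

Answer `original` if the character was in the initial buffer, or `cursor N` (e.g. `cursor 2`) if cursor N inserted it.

After op 1 (move_left): buffer="gebijzkcj" (len 9), cursors c1@4 c2@6, authorship .........
After op 2 (insert('n')): buffer="gebinjznkcj" (len 11), cursors c1@5 c2@8, authorship ....1..2...
After op 3 (insert('r')): buffer="gebinrjznrkcj" (len 13), cursors c1@6 c2@10, authorship ....11..22...
After op 4 (insert('t')): buffer="gebinrtjznrtkcj" (len 15), cursors c1@7 c2@12, authorship ....111..222...
After op 5 (delete): buffer="gebinrjznrkcj" (len 13), cursors c1@6 c2@10, authorship ....11..22...
Authorship (.=original, N=cursor N): . . . . 1 1 . . 2 2 . . .
Index 4: author = 1

Answer: cursor 1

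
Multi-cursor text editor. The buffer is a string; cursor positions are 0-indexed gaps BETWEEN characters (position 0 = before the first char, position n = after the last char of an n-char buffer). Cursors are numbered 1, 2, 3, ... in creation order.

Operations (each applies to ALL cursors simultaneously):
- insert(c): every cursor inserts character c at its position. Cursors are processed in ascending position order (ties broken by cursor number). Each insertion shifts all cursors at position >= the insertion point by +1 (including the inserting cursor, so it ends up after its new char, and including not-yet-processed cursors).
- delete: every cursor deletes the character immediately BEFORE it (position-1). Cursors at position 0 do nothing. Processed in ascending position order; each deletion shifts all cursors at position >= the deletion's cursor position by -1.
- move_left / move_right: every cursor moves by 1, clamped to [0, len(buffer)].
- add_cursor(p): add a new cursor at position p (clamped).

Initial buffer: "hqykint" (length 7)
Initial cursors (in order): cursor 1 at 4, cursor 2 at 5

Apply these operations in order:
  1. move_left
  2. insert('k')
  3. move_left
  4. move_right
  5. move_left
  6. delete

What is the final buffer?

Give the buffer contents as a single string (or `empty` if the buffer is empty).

Answer: hqkkint

Derivation:
After op 1 (move_left): buffer="hqykint" (len 7), cursors c1@3 c2@4, authorship .......
After op 2 (insert('k')): buffer="hqykkkint" (len 9), cursors c1@4 c2@6, authorship ...1.2...
After op 3 (move_left): buffer="hqykkkint" (len 9), cursors c1@3 c2@5, authorship ...1.2...
After op 4 (move_right): buffer="hqykkkint" (len 9), cursors c1@4 c2@6, authorship ...1.2...
After op 5 (move_left): buffer="hqykkkint" (len 9), cursors c1@3 c2@5, authorship ...1.2...
After op 6 (delete): buffer="hqkkint" (len 7), cursors c1@2 c2@3, authorship ..12...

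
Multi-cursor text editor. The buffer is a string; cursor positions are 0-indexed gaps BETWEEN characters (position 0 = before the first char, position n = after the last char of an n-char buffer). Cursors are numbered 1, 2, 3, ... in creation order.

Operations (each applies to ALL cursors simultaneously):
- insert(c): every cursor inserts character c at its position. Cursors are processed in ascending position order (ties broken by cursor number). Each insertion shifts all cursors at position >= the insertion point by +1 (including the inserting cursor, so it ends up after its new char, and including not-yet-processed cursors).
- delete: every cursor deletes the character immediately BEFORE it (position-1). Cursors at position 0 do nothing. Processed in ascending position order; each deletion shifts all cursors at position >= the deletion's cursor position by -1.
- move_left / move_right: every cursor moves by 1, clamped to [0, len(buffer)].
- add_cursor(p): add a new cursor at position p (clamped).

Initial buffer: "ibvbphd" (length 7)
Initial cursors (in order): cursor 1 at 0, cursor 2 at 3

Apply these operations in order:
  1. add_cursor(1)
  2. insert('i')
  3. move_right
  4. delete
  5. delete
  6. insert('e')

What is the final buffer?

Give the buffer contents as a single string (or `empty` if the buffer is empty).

Answer: eevephd

Derivation:
After op 1 (add_cursor(1)): buffer="ibvbphd" (len 7), cursors c1@0 c3@1 c2@3, authorship .......
After op 2 (insert('i')): buffer="iiibvibphd" (len 10), cursors c1@1 c3@3 c2@6, authorship 1.3..2....
After op 3 (move_right): buffer="iiibvibphd" (len 10), cursors c1@2 c3@4 c2@7, authorship 1.3..2....
After op 4 (delete): buffer="iiviphd" (len 7), cursors c1@1 c3@2 c2@4, authorship 13.2...
After op 5 (delete): buffer="vphd" (len 4), cursors c1@0 c3@0 c2@1, authorship ....
After op 6 (insert('e')): buffer="eevephd" (len 7), cursors c1@2 c3@2 c2@4, authorship 13.2...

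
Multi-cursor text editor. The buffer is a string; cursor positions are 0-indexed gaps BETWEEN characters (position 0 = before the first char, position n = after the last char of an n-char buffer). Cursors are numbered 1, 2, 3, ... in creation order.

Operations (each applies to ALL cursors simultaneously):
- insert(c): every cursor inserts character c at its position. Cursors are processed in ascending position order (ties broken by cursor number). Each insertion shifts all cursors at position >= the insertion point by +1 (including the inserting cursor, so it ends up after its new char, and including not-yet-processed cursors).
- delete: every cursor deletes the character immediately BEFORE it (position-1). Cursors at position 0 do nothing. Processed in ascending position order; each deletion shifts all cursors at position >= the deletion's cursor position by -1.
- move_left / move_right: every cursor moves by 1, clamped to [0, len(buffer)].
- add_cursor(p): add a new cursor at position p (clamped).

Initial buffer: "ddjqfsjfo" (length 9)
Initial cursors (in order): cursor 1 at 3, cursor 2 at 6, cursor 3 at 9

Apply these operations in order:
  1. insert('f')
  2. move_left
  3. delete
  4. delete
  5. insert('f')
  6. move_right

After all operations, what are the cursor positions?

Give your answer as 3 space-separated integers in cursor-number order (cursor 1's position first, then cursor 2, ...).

Answer: 3 6 9

Derivation:
After op 1 (insert('f')): buffer="ddjfqfsfjfof" (len 12), cursors c1@4 c2@8 c3@12, authorship ...1...2...3
After op 2 (move_left): buffer="ddjfqfsfjfof" (len 12), cursors c1@3 c2@7 c3@11, authorship ...1...2...3
After op 3 (delete): buffer="ddfqffjff" (len 9), cursors c1@2 c2@5 c3@8, authorship ..1..2..3
After op 4 (delete): buffer="dfqfjf" (len 6), cursors c1@1 c2@3 c3@5, authorship .1.2.3
After op 5 (insert('f')): buffer="dffqffjff" (len 9), cursors c1@2 c2@5 c3@8, authorship .11.22.33
After op 6 (move_right): buffer="dffqffjff" (len 9), cursors c1@3 c2@6 c3@9, authorship .11.22.33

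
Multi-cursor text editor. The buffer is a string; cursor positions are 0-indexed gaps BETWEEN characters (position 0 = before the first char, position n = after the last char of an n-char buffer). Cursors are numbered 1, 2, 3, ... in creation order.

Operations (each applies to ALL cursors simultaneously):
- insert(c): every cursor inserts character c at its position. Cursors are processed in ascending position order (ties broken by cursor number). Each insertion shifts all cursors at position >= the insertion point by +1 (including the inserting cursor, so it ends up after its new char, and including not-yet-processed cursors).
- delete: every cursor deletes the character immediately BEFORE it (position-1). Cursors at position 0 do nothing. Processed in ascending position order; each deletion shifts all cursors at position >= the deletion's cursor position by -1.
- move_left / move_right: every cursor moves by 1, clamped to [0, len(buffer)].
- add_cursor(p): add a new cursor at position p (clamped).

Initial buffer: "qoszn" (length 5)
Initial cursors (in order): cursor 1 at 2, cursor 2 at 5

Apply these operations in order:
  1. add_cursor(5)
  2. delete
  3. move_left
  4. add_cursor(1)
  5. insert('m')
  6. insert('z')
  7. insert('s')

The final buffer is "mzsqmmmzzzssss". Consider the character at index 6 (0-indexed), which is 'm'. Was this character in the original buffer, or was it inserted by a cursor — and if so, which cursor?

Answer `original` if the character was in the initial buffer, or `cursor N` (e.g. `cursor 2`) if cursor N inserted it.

After op 1 (add_cursor(5)): buffer="qoszn" (len 5), cursors c1@2 c2@5 c3@5, authorship .....
After op 2 (delete): buffer="qs" (len 2), cursors c1@1 c2@2 c3@2, authorship ..
After op 3 (move_left): buffer="qs" (len 2), cursors c1@0 c2@1 c3@1, authorship ..
After op 4 (add_cursor(1)): buffer="qs" (len 2), cursors c1@0 c2@1 c3@1 c4@1, authorship ..
After op 5 (insert('m')): buffer="mqmmms" (len 6), cursors c1@1 c2@5 c3@5 c4@5, authorship 1.234.
After op 6 (insert('z')): buffer="mzqmmmzzzs" (len 10), cursors c1@2 c2@9 c3@9 c4@9, authorship 11.234234.
After op 7 (insert('s')): buffer="mzsqmmmzzzssss" (len 14), cursors c1@3 c2@13 c3@13 c4@13, authorship 111.234234234.
Authorship (.=original, N=cursor N): 1 1 1 . 2 3 4 2 3 4 2 3 4 .
Index 6: author = 4

Answer: cursor 4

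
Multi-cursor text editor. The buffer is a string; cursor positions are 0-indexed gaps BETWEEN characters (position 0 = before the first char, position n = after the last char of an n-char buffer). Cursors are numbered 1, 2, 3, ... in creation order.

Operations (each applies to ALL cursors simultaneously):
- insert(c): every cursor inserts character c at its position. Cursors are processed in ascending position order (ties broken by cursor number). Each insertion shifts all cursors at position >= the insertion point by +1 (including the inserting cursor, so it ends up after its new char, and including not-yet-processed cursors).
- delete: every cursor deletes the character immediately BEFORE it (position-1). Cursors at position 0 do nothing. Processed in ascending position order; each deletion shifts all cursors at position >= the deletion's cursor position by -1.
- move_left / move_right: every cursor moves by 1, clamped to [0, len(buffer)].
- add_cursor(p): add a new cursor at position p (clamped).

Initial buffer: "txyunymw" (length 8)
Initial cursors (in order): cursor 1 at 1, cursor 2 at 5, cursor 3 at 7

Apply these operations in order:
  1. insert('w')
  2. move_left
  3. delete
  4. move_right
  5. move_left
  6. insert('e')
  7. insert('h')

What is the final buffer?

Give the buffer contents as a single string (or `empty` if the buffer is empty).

After op 1 (insert('w')): buffer="twxyunwymww" (len 11), cursors c1@2 c2@7 c3@10, authorship .1....2..3.
After op 2 (move_left): buffer="twxyunwymww" (len 11), cursors c1@1 c2@6 c3@9, authorship .1....2..3.
After op 3 (delete): buffer="wxyuwyww" (len 8), cursors c1@0 c2@4 c3@6, authorship 1...2.3.
After op 4 (move_right): buffer="wxyuwyww" (len 8), cursors c1@1 c2@5 c3@7, authorship 1...2.3.
After op 5 (move_left): buffer="wxyuwyww" (len 8), cursors c1@0 c2@4 c3@6, authorship 1...2.3.
After op 6 (insert('e')): buffer="ewxyuewyeww" (len 11), cursors c1@1 c2@6 c3@9, authorship 11...22.33.
After op 7 (insert('h')): buffer="ehwxyuehwyehww" (len 14), cursors c1@2 c2@8 c3@12, authorship 111...222.333.

Answer: ehwxyuehwyehww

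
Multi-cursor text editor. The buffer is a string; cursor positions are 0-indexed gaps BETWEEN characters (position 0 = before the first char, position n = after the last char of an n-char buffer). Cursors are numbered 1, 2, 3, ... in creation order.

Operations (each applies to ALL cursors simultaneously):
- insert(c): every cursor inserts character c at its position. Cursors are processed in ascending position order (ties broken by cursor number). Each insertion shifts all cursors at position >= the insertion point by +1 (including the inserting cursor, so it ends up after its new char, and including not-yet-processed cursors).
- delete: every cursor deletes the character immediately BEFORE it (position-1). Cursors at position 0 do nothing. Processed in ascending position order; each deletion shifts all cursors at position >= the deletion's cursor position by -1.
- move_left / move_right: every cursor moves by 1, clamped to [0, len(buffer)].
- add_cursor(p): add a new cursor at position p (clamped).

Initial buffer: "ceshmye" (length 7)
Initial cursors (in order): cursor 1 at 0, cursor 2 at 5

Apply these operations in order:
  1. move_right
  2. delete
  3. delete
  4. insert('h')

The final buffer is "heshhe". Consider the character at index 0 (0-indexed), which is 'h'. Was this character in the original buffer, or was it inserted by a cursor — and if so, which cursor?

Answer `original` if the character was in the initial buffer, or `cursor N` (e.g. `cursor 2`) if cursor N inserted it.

After op 1 (move_right): buffer="ceshmye" (len 7), cursors c1@1 c2@6, authorship .......
After op 2 (delete): buffer="eshme" (len 5), cursors c1@0 c2@4, authorship .....
After op 3 (delete): buffer="eshe" (len 4), cursors c1@0 c2@3, authorship ....
After op 4 (insert('h')): buffer="heshhe" (len 6), cursors c1@1 c2@5, authorship 1...2.
Authorship (.=original, N=cursor N): 1 . . . 2 .
Index 0: author = 1

Answer: cursor 1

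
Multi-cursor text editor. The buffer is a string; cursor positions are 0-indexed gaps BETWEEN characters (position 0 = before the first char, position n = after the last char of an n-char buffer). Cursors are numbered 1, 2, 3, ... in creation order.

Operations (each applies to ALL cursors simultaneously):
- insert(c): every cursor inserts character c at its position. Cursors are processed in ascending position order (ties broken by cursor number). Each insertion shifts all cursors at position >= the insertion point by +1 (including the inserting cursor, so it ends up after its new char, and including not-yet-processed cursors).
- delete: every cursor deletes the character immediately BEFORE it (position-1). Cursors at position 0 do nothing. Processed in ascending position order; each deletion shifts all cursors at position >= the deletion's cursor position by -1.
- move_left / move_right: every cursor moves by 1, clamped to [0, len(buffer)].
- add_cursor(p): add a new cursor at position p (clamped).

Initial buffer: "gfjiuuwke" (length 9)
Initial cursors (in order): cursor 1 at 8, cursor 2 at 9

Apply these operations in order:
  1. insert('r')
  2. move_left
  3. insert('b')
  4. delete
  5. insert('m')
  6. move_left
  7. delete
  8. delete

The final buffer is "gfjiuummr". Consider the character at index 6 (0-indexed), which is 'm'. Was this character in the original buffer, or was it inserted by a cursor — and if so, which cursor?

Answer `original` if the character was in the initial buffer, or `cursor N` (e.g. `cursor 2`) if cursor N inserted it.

After op 1 (insert('r')): buffer="gfjiuuwkrer" (len 11), cursors c1@9 c2@11, authorship ........1.2
After op 2 (move_left): buffer="gfjiuuwkrer" (len 11), cursors c1@8 c2@10, authorship ........1.2
After op 3 (insert('b')): buffer="gfjiuuwkbrebr" (len 13), cursors c1@9 c2@12, authorship ........11.22
After op 4 (delete): buffer="gfjiuuwkrer" (len 11), cursors c1@8 c2@10, authorship ........1.2
After op 5 (insert('m')): buffer="gfjiuuwkmremr" (len 13), cursors c1@9 c2@12, authorship ........11.22
After op 6 (move_left): buffer="gfjiuuwkmremr" (len 13), cursors c1@8 c2@11, authorship ........11.22
After op 7 (delete): buffer="gfjiuuwmrmr" (len 11), cursors c1@7 c2@9, authorship .......1122
After op 8 (delete): buffer="gfjiuummr" (len 9), cursors c1@6 c2@7, authorship ......122
Authorship (.=original, N=cursor N): . . . . . . 1 2 2
Index 6: author = 1

Answer: cursor 1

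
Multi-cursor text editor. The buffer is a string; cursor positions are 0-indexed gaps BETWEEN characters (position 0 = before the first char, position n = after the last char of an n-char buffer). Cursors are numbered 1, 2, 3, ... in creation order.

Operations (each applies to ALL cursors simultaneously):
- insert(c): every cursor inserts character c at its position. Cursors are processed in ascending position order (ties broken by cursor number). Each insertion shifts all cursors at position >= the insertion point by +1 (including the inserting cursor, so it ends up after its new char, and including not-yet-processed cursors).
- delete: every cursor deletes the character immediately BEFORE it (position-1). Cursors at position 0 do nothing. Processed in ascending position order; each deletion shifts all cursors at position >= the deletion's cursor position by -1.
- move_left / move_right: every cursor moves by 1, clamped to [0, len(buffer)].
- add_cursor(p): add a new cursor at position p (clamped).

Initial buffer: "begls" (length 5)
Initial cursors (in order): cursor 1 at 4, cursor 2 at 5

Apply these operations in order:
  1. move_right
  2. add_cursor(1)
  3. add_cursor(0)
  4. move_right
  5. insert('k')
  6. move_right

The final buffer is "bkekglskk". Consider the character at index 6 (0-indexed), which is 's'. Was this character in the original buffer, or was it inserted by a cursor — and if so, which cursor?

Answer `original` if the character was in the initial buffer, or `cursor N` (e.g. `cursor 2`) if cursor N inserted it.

After op 1 (move_right): buffer="begls" (len 5), cursors c1@5 c2@5, authorship .....
After op 2 (add_cursor(1)): buffer="begls" (len 5), cursors c3@1 c1@5 c2@5, authorship .....
After op 3 (add_cursor(0)): buffer="begls" (len 5), cursors c4@0 c3@1 c1@5 c2@5, authorship .....
After op 4 (move_right): buffer="begls" (len 5), cursors c4@1 c3@2 c1@5 c2@5, authorship .....
After op 5 (insert('k')): buffer="bkekglskk" (len 9), cursors c4@2 c3@4 c1@9 c2@9, authorship .4.3...12
After op 6 (move_right): buffer="bkekglskk" (len 9), cursors c4@3 c3@5 c1@9 c2@9, authorship .4.3...12
Authorship (.=original, N=cursor N): . 4 . 3 . . . 1 2
Index 6: author = original

Answer: original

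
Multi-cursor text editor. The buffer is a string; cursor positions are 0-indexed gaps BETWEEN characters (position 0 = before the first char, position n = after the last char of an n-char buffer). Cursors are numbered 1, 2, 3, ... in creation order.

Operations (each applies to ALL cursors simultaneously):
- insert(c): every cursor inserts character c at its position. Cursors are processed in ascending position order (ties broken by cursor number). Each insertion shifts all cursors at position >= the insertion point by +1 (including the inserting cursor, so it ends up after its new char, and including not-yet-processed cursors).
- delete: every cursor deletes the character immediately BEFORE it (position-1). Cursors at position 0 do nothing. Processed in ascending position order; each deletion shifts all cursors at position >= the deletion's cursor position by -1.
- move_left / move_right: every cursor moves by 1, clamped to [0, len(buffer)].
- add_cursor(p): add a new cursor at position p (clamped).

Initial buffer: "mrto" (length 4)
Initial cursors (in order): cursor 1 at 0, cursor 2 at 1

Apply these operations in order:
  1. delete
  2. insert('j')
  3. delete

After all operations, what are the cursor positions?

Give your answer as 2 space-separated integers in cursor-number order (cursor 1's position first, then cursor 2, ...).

Answer: 0 0

Derivation:
After op 1 (delete): buffer="rto" (len 3), cursors c1@0 c2@0, authorship ...
After op 2 (insert('j')): buffer="jjrto" (len 5), cursors c1@2 c2@2, authorship 12...
After op 3 (delete): buffer="rto" (len 3), cursors c1@0 c2@0, authorship ...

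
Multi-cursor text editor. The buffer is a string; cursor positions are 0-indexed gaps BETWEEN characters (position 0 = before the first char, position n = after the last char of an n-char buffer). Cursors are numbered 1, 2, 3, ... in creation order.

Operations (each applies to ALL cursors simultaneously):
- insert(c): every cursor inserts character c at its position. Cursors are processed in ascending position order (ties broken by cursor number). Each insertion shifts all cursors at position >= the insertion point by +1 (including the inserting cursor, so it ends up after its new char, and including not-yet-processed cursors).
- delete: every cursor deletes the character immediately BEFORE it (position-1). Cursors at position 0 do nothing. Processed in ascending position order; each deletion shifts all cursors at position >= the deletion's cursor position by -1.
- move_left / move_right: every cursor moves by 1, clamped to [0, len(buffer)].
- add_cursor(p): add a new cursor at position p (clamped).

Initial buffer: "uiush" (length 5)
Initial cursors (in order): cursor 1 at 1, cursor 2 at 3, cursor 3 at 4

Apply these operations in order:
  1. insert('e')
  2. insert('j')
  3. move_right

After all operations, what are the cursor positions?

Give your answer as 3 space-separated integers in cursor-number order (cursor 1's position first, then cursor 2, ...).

Answer: 4 8 11

Derivation:
After op 1 (insert('e')): buffer="ueiueseh" (len 8), cursors c1@2 c2@5 c3@7, authorship .1..2.3.
After op 2 (insert('j')): buffer="uejiuejsejh" (len 11), cursors c1@3 c2@7 c3@10, authorship .11..22.33.
After op 3 (move_right): buffer="uejiuejsejh" (len 11), cursors c1@4 c2@8 c3@11, authorship .11..22.33.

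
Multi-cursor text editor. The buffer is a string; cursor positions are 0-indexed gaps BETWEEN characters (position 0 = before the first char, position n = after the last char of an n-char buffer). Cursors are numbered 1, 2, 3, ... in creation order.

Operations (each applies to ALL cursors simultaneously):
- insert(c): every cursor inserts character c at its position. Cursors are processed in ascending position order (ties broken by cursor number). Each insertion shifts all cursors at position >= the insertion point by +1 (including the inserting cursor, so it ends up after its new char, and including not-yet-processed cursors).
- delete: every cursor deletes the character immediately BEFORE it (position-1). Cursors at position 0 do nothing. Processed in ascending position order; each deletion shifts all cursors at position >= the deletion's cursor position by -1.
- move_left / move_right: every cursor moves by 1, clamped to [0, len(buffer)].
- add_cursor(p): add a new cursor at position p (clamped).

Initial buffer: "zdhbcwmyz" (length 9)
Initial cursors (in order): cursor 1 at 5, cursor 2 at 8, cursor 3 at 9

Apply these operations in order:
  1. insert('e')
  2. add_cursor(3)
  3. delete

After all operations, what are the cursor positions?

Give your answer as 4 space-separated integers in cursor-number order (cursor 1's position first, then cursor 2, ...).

After op 1 (insert('e')): buffer="zdhbcewmyeze" (len 12), cursors c1@6 c2@10 c3@12, authorship .....1...2.3
After op 2 (add_cursor(3)): buffer="zdhbcewmyeze" (len 12), cursors c4@3 c1@6 c2@10 c3@12, authorship .....1...2.3
After op 3 (delete): buffer="zdbcwmyz" (len 8), cursors c4@2 c1@4 c2@7 c3@8, authorship ........

Answer: 4 7 8 2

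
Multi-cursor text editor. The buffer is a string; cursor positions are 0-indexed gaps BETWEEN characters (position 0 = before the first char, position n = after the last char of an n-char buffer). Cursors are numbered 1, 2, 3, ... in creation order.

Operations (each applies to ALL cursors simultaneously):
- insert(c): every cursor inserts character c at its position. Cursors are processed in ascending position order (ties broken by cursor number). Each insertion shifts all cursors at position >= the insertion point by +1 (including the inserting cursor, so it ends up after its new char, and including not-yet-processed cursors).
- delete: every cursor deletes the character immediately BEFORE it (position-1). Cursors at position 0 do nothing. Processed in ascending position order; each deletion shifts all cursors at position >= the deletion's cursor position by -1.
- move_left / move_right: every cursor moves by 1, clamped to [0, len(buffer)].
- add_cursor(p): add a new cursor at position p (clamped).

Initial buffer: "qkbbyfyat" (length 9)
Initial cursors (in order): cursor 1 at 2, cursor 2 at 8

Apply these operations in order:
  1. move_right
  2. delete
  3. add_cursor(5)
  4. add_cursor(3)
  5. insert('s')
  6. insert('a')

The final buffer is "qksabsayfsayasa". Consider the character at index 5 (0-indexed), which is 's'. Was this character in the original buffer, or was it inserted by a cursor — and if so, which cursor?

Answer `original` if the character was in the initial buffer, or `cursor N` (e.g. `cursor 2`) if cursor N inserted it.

After op 1 (move_right): buffer="qkbbyfyat" (len 9), cursors c1@3 c2@9, authorship .........
After op 2 (delete): buffer="qkbyfya" (len 7), cursors c1@2 c2@7, authorship .......
After op 3 (add_cursor(5)): buffer="qkbyfya" (len 7), cursors c1@2 c3@5 c2@7, authorship .......
After op 4 (add_cursor(3)): buffer="qkbyfya" (len 7), cursors c1@2 c4@3 c3@5 c2@7, authorship .......
After op 5 (insert('s')): buffer="qksbsyfsyas" (len 11), cursors c1@3 c4@5 c3@8 c2@11, authorship ..1.4..3..2
After op 6 (insert('a')): buffer="qksabsayfsayasa" (len 15), cursors c1@4 c4@7 c3@11 c2@15, authorship ..11.44..33..22
Authorship (.=original, N=cursor N): . . 1 1 . 4 4 . . 3 3 . . 2 2
Index 5: author = 4

Answer: cursor 4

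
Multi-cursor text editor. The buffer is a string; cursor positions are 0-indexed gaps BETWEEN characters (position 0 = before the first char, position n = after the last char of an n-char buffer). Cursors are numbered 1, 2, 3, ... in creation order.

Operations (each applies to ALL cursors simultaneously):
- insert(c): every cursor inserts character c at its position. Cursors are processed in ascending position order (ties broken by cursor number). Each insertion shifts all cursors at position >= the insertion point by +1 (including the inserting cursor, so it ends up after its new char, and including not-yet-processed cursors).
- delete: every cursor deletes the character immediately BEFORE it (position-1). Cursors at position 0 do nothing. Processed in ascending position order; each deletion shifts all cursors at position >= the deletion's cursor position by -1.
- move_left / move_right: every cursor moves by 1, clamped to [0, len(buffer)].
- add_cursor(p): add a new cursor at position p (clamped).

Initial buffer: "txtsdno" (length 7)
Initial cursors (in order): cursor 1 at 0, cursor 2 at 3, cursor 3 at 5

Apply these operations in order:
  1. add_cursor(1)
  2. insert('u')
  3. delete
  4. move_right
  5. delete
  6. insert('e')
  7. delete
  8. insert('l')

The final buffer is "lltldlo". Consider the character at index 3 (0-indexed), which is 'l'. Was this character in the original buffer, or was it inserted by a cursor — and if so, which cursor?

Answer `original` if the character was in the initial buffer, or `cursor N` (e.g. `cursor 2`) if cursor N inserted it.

Answer: cursor 2

Derivation:
After op 1 (add_cursor(1)): buffer="txtsdno" (len 7), cursors c1@0 c4@1 c2@3 c3@5, authorship .......
After op 2 (insert('u')): buffer="utuxtusduno" (len 11), cursors c1@1 c4@3 c2@6 c3@9, authorship 1.4..2..3..
After op 3 (delete): buffer="txtsdno" (len 7), cursors c1@0 c4@1 c2@3 c3@5, authorship .......
After op 4 (move_right): buffer="txtsdno" (len 7), cursors c1@1 c4@2 c2@4 c3@6, authorship .......
After op 5 (delete): buffer="tdo" (len 3), cursors c1@0 c4@0 c2@1 c3@2, authorship ...
After op 6 (insert('e')): buffer="eetedeo" (len 7), cursors c1@2 c4@2 c2@4 c3@6, authorship 14.2.3.
After op 7 (delete): buffer="tdo" (len 3), cursors c1@0 c4@0 c2@1 c3@2, authorship ...
After op 8 (insert('l')): buffer="lltldlo" (len 7), cursors c1@2 c4@2 c2@4 c3@6, authorship 14.2.3.
Authorship (.=original, N=cursor N): 1 4 . 2 . 3 .
Index 3: author = 2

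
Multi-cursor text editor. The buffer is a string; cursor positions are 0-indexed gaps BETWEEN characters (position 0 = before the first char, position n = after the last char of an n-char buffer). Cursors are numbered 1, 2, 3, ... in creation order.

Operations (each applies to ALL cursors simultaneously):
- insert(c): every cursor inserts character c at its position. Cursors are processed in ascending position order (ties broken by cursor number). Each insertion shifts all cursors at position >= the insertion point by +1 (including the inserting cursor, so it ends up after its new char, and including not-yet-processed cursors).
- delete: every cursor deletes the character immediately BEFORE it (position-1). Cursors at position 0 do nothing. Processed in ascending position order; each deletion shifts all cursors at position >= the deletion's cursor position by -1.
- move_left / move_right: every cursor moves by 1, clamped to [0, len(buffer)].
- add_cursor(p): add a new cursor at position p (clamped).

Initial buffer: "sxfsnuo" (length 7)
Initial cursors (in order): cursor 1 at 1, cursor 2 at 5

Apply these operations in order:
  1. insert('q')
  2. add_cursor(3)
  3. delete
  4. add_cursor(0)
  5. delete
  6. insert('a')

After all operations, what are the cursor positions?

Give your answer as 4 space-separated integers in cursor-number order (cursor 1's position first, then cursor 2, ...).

Answer: 3 6 3 3

Derivation:
After op 1 (insert('q')): buffer="sqxfsnquo" (len 9), cursors c1@2 c2@7, authorship .1....2..
After op 2 (add_cursor(3)): buffer="sqxfsnquo" (len 9), cursors c1@2 c3@3 c2@7, authorship .1....2..
After op 3 (delete): buffer="sfsnuo" (len 6), cursors c1@1 c3@1 c2@4, authorship ......
After op 4 (add_cursor(0)): buffer="sfsnuo" (len 6), cursors c4@0 c1@1 c3@1 c2@4, authorship ......
After op 5 (delete): buffer="fsuo" (len 4), cursors c1@0 c3@0 c4@0 c2@2, authorship ....
After op 6 (insert('a')): buffer="aaafsauo" (len 8), cursors c1@3 c3@3 c4@3 c2@6, authorship 134..2..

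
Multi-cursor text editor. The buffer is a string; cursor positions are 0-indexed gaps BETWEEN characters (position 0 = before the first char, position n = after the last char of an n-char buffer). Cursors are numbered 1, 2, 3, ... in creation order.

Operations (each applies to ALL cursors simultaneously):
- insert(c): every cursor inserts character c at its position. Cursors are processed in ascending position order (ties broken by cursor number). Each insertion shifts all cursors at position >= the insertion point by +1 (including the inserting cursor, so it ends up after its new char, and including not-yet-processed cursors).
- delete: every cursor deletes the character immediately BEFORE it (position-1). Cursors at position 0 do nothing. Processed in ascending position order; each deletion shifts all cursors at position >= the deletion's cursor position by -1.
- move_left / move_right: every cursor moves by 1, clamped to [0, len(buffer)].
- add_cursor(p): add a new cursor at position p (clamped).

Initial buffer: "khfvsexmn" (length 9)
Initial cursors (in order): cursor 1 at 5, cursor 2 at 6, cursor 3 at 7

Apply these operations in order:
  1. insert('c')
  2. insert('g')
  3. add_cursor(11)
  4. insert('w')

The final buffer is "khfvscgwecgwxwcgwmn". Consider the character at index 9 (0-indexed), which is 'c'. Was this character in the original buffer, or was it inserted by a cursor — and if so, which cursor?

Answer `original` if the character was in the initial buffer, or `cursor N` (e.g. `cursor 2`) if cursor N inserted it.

After op 1 (insert('c')): buffer="khfvscecxcmn" (len 12), cursors c1@6 c2@8 c3@10, authorship .....1.2.3..
After op 2 (insert('g')): buffer="khfvscgecgxcgmn" (len 15), cursors c1@7 c2@10 c3@13, authorship .....11.22.33..
After op 3 (add_cursor(11)): buffer="khfvscgecgxcgmn" (len 15), cursors c1@7 c2@10 c4@11 c3@13, authorship .....11.22.33..
After op 4 (insert('w')): buffer="khfvscgwecgwxwcgwmn" (len 19), cursors c1@8 c2@12 c4@14 c3@17, authorship .....111.222.4333..
Authorship (.=original, N=cursor N): . . . . . 1 1 1 . 2 2 2 . 4 3 3 3 . .
Index 9: author = 2

Answer: cursor 2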